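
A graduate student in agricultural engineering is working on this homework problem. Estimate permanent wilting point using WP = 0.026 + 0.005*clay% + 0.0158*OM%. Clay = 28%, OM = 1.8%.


WP = 0.026 + 0.005*28 + 0.0158*1.8
   = 0.026 + 0.1400 + 0.0284
   = 0.1944


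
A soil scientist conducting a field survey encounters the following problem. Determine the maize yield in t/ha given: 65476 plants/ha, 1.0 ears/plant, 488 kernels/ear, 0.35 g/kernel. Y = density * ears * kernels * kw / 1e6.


Y = density * ears * kernels * kw
  = 65476 * 1.0 * 488 * 0.35 g/ha
  = 11183300.80 g/ha
  = 11183.30 kg/ha = 11.18 t/ha


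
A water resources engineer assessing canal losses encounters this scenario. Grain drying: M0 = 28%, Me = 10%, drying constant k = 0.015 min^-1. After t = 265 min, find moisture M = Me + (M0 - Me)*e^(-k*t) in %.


M = Me + (M0 - Me) * e^(-k*t)
  = 10 + (28 - 10) * e^(-0.015*265)
  = 10 + 18 * e^(-3.975)
  = 10 + 18 * 0.01878
  = 10 + 0.3380
  = 10.34%


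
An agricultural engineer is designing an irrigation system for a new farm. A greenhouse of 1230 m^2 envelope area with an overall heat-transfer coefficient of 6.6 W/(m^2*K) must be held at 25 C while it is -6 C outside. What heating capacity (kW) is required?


dT = 25 - (-6) = 31 K
Q = U * A * dT
  = 6.6 * 1230 * 31
  = 251658 W = 251.66 kW


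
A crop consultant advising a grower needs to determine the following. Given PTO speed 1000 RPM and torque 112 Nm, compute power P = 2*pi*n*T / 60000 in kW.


P = 2*pi*n*T / 60000
  = 2*pi * 1000 * 112 / 60000
  = 703716.75 / 60000
  = 11.73 kW


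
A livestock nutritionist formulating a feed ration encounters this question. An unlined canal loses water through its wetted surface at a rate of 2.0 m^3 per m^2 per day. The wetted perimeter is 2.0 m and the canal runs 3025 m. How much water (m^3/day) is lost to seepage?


S = C * P * L
  = 2.0 * 2.0 * 3025
  = 12100 m^3/day


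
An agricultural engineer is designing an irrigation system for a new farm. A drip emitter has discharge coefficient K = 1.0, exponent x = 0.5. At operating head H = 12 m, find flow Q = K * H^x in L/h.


Q = K * H^x
  = 1.0 * 12^0.5
  = 1.0 * 3.4641
  = 3.46 L/h


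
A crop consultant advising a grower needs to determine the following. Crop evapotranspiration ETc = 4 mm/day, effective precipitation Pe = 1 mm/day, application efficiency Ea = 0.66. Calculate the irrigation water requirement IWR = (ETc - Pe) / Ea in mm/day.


IWR = (ETc - Pe) / Ea
    = (4 - 1) / 0.66
    = 3 / 0.66
    = 4.55 mm/day


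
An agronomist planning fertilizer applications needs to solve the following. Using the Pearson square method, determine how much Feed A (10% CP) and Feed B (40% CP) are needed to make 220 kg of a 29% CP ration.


parts_A = CP_b - target = 40 - 29 = 11
parts_B = target - CP_a = 29 - 10 = 19
total_parts = 11 + 19 = 30
Feed A = 220 * 11 / 30 = 80.67 kg
Feed B = 220 * 19 / 30 = 139.33 kg

80.67 kg


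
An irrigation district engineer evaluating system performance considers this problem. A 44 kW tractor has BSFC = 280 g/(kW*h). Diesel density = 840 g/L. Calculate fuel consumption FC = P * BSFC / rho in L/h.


FC = P * BSFC / rho_fuel
   = 44 * 280 / 840
   = 12320 / 840
   = 14.67 L/h


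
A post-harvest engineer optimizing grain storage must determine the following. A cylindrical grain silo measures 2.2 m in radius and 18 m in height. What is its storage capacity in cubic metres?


V = pi * r^2 * h
  = pi * 2.2^2 * 18
  = pi * 4.84 * 18
  = 273.70 m^3


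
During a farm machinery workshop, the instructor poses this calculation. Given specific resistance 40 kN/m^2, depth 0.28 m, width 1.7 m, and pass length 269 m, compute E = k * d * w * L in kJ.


E = k * d * w * L
  = 40 * 0.28 * 1.7 * 269
  = 5121.76 kJ


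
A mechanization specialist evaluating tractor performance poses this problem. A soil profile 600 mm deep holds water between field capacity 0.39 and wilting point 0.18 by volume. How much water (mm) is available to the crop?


AW = (FC - WP) * D
   = (0.39 - 0.18) * 600
   = 0.21 * 600
   = 126 mm


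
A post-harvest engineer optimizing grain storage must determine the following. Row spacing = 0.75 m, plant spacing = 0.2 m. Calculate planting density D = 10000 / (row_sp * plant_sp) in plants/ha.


D = 10000 / (row_sp * plant_sp)
  = 10000 / (0.75 * 0.2)
  = 10000 / 0.1500
  = 66666.67 plants/ha


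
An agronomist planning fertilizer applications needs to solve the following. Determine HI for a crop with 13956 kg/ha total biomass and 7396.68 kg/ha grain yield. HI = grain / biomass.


HI = grain_yield / biomass
   = 7396.68 / 13956
   = 0.53


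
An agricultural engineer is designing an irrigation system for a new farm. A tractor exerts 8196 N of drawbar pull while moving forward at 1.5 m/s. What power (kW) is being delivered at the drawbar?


P = F * v / 1000
  = 8196 * 1.5 / 1000
  = 12294 / 1000
  = 12.29 kW


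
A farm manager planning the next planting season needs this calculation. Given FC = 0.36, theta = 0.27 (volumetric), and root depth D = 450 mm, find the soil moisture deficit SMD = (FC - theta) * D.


SMD = (FC - theta) * D
    = (0.36 - 0.27) * 450
    = 0.090 * 450
    = 40.50 mm


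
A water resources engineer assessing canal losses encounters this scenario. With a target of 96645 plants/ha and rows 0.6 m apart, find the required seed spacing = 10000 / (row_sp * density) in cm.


spacing = 10000 / (row_sp * density)
        = 10000 / (0.6 * 96645)
        = 10000 / 57987
        = 0.17245 m = 17.25 cm


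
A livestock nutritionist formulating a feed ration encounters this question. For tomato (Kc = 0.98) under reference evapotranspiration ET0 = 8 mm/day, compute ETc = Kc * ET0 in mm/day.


ETc = Kc * ET0
    = 0.98 * 8
    = 7.84 mm/day


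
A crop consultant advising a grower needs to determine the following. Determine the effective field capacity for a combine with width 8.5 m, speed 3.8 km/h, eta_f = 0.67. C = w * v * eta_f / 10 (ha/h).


C = w * v * eta_f / 10
  = 8.5 * 3.8 * 0.67 / 10
  = 21.64 / 10
  = 2.16 ha/h


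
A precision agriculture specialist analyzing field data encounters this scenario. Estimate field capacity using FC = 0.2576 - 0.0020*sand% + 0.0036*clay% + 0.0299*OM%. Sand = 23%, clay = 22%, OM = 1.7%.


FC = 0.2576 - 0.0020*23 + 0.0036*22 + 0.0299*1.7
   = 0.2576 - 0.0460 + 0.0792 + 0.0508
   = 0.3416


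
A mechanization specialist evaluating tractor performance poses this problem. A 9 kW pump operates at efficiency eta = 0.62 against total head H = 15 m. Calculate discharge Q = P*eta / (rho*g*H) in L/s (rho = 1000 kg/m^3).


Q = (P * 1000 * eta) / (rho * g * H)
  = (9 * 1000 * 0.62) / (1000 * 9.81 * 15)
  = 5580 / 147150
  = 0.03792 m^3/s = 37.92 L/s


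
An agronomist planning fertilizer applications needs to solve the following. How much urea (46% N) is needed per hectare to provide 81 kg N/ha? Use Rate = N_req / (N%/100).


Rate = N_required / (N_content / 100)
     = 81 / (46 / 100)
     = 81 / 0.46
     = 176.09 kg/ha


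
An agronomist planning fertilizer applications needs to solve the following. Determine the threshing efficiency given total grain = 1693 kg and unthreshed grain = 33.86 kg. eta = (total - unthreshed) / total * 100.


eta = (total - unthreshed) / total * 100
    = (1693 - 33.86) / 1693 * 100
    = 1659.14 / 1693 * 100
    = 98%


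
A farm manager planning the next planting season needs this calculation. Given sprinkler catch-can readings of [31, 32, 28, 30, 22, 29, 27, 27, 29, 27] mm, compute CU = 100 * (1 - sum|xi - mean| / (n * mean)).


xbar = 282 / 10 = 28.200
sum|xi - xbar| = 20
CU = 100 * (1 - 20 / (10 * 28.200))
   = 100 * (1 - 0.0709)
   = 92.91%


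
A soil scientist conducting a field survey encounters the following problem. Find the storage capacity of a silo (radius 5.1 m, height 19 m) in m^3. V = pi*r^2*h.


V = pi * r^2 * h
  = pi * 5.1^2 * 19
  = pi * 26.01 * 19
  = 1552.54 m^3


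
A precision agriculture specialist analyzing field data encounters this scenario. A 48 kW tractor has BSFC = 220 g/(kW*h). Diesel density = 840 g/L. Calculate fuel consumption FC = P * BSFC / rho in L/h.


FC = P * BSFC / rho_fuel
   = 48 * 220 / 840
   = 10560 / 840
   = 12.57 L/h


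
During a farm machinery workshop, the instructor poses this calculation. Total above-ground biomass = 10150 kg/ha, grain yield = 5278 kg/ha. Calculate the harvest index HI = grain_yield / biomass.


HI = grain_yield / biomass
   = 5278 / 10150
   = 0.52


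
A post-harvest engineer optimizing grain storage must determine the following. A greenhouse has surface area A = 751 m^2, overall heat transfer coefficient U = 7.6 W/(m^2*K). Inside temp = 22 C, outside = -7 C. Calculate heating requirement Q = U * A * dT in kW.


dT = 22 - (-7) = 29 K
Q = U * A * dT
  = 7.6 * 751 * 29
  = 165520.40 W = 165.52 kW


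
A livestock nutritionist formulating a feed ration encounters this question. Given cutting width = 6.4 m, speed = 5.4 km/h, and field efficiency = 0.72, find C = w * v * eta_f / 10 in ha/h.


C = w * v * eta_f / 10
  = 6.4 * 5.4 * 0.72 / 10
  = 24.88 / 10
  = 2.49 ha/h


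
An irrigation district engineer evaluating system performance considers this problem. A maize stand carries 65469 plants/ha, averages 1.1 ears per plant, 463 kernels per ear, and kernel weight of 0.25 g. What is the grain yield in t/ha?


Y = density * ears * kernels * kw
  = 65469 * 1.1 * 463 * 0.25 g/ha
  = 8335840.43 g/ha
  = 8335.84 kg/ha = 8.34 t/ha


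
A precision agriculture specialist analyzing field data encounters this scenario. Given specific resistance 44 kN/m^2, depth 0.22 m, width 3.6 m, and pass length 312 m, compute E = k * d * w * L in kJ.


E = k * d * w * L
  = 44 * 0.22 * 3.6 * 312
  = 10872.58 kJ


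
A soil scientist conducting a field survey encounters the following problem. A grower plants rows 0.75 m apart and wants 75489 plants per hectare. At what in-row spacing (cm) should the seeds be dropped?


spacing = 10000 / (row_sp * density)
        = 10000 / (0.75 * 75489)
        = 10000 / 56616.75
        = 0.17663 m = 17.66 cm


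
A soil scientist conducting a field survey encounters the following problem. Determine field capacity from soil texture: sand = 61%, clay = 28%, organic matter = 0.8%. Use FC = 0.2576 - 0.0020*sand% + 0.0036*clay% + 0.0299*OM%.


FC = 0.2576 - 0.0020*61 + 0.0036*28 + 0.0299*0.8
   = 0.2576 - 0.1220 + 0.1008 + 0.0239
   = 0.2603


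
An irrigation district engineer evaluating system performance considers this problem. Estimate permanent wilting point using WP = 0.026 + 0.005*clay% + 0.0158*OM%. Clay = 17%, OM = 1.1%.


WP = 0.026 + 0.005*17 + 0.0158*1.1
   = 0.026 + 0.0850 + 0.0174
   = 0.1284


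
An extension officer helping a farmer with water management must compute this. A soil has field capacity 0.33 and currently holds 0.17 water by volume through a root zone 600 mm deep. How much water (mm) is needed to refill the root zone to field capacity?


SMD = (FC - theta) * D
    = (0.33 - 0.17) * 600
    = 0.160 * 600
    = 96 mm


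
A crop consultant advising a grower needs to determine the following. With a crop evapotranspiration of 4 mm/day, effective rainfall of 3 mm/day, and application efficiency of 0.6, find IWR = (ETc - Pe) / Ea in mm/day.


IWR = (ETc - Pe) / Ea
    = (4 - 3) / 0.6
    = 1 / 0.6
    = 1.67 mm/day


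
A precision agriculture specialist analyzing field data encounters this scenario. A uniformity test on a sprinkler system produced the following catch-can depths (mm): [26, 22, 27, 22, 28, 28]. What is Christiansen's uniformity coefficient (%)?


xbar = 153 / 6 = 25.500
sum|xi - xbar| = 14
CU = 100 * (1 - 14 / (6 * 25.500))
   = 100 * (1 - 0.0915)
   = 90.85%


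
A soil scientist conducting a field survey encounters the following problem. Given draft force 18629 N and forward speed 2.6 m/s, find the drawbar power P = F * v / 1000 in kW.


P = F * v / 1000
  = 18629 * 2.6 / 1000
  = 48435.40 / 1000
  = 48.44 kW


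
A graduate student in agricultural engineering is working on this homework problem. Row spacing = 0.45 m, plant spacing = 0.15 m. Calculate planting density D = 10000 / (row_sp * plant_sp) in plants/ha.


D = 10000 / (row_sp * plant_sp)
  = 10000 / (0.45 * 0.15)
  = 10000 / 0.0675
  = 148148.15 plants/ha


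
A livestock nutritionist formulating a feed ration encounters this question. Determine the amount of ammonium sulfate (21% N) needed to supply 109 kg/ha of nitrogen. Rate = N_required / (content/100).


Rate = N_required / (N_content / 100)
     = 109 / (21 / 100)
     = 109 / 0.21
     = 519.05 kg/ha


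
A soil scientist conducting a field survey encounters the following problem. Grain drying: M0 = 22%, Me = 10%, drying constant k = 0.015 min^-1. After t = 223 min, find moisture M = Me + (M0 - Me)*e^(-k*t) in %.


M = Me + (M0 - Me) * e^(-k*t)
  = 10 + (22 - 10) * e^(-0.015*223)
  = 10 + 12 * e^(-3.345)
  = 10 + 12 * 0.03526
  = 10 + 0.4231
  = 10.42%


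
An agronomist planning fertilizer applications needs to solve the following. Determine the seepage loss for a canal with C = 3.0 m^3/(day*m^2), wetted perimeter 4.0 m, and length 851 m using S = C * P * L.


S = C * P * L
  = 3.0 * 4.0 * 851
  = 10212 m^3/day


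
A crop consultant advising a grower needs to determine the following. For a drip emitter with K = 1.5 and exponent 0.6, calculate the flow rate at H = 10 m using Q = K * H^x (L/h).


Q = K * H^x
  = 1.5 * 10^0.6
  = 1.5 * 3.9811
  = 5.97 L/h


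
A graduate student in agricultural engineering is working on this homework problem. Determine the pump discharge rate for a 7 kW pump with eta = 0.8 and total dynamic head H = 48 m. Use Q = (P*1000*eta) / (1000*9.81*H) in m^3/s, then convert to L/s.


Q = (P * 1000 * eta) / (rho * g * H)
  = (7 * 1000 * 0.8) / (1000 * 9.81 * 48)
  = 5600 / 470880
  = 0.01189 m^3/s = 11.89 L/s


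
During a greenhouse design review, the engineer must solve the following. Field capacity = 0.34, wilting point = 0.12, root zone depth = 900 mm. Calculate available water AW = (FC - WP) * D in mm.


AW = (FC - WP) * D
   = (0.34 - 0.12) * 900
   = 0.22 * 900
   = 198 mm


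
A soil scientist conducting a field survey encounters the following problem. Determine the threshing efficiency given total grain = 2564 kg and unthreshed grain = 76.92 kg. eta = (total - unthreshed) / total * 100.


eta = (total - unthreshed) / total * 100
    = (2564 - 76.92) / 2564 * 100
    = 2487.08 / 2564 * 100
    = 97%


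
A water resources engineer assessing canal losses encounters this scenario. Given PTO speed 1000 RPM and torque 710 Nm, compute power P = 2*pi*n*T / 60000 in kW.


P = 2*pi*n*T / 60000
  = 2*pi * 1000 * 710 / 60000
  = 4461061.57 / 60000
  = 74.35 kW


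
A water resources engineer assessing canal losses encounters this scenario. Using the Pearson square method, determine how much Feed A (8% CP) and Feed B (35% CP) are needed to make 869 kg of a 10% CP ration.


parts_A = CP_b - target = 35 - 10 = 25
parts_B = target - CP_a = 10 - 8 = 2
total_parts = 25 + 2 = 27
Feed A = 869 * 25 / 27 = 804.63 kg
Feed B = 869 * 2 / 27 = 64.37 kg

804.63 kg


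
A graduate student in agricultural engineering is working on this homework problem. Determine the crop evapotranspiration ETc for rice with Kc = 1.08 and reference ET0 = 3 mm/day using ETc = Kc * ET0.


ETc = Kc * ET0
    = 1.08 * 3
    = 3.24 mm/day


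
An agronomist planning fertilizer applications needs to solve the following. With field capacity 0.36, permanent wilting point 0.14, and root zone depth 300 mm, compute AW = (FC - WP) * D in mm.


AW = (FC - WP) * D
   = (0.36 - 0.14) * 300
   = 0.22 * 300
   = 66 mm


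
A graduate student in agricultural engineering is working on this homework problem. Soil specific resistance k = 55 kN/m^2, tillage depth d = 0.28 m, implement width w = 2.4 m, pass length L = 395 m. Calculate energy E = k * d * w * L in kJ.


E = k * d * w * L
  = 55 * 0.28 * 2.4 * 395
  = 14599.20 kJ


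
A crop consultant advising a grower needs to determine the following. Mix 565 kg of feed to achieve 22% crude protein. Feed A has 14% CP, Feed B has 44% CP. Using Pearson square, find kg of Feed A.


parts_A = CP_b - target = 44 - 22 = 22
parts_B = target - CP_a = 22 - 14 = 8
total_parts = 22 + 8 = 30
Feed A = 565 * 22 / 30 = 414.33 kg
Feed B = 565 * 8 / 30 = 150.67 kg

414.33 kg


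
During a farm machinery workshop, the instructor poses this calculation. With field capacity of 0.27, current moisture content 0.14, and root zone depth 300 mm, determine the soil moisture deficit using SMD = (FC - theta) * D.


SMD = (FC - theta) * D
    = (0.27 - 0.14) * 300
    = 0.130 * 300
    = 39 mm


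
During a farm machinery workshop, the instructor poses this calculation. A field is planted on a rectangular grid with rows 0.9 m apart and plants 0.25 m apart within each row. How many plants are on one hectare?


D = 10000 / (row_sp * plant_sp)
  = 10000 / (0.9 * 0.25)
  = 10000 / 0.2250
  = 44444.44 plants/ha


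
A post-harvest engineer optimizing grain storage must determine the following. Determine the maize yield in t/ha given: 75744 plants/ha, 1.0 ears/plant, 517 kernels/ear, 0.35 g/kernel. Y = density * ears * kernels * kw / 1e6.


Y = density * ears * kernels * kw
  = 75744 * 1.0 * 517 * 0.35 g/ha
  = 13705876.80 g/ha
  = 13705.88 kg/ha = 13.71 t/ha


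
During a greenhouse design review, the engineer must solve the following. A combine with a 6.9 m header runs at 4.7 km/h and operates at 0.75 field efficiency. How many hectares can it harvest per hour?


C = w * v * eta_f / 10
  = 6.9 * 4.7 * 0.75 / 10
  = 24.32 / 10
  = 2.43 ha/h


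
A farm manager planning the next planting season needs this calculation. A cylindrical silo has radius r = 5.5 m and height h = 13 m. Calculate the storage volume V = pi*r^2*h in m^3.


V = pi * r^2 * h
  = pi * 5.5^2 * 13
  = pi * 30.25 * 13
  = 1235.43 m^3


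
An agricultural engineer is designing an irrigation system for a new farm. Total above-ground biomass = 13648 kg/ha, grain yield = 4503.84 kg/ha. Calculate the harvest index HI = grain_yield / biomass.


HI = grain_yield / biomass
   = 4503.84 / 13648
   = 0.33


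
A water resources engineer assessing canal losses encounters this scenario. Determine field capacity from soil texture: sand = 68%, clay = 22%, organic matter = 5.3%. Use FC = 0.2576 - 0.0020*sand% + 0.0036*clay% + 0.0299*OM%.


FC = 0.2576 - 0.0020*68 + 0.0036*22 + 0.0299*5.3
   = 0.2576 - 0.1360 + 0.0792 + 0.1585
   = 0.3593


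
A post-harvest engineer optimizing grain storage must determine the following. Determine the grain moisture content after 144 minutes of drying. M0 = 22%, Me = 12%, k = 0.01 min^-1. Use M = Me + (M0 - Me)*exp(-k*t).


M = Me + (M0 - Me) * e^(-k*t)
  = 12 + (22 - 12) * e^(-0.01*144)
  = 12 + 10 * e^(-1.440)
  = 12 + 10 * 0.23693
  = 12 + 2.3693
  = 14.37%


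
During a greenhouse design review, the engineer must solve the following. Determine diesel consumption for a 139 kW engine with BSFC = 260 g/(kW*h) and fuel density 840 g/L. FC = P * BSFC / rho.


FC = P * BSFC / rho_fuel
   = 139 * 260 / 840
   = 36140 / 840
   = 43.02 L/h


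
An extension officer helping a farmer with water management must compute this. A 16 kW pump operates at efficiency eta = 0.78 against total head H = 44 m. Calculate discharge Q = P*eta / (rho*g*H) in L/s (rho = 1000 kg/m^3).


Q = (P * 1000 * eta) / (rho * g * H)
  = (16 * 1000 * 0.78) / (1000 * 9.81 * 44)
  = 12480 / 431640
  = 0.02891 m^3/s = 28.91 L/s


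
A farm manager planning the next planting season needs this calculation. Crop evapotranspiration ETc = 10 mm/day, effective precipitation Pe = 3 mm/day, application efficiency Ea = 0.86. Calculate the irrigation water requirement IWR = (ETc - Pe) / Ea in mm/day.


IWR = (ETc - Pe) / Ea
    = (10 - 3) / 0.86
    = 7 / 0.86
    = 8.14 mm/day


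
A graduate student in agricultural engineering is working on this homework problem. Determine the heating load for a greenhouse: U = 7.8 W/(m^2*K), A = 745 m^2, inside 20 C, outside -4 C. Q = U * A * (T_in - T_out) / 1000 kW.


dT = 20 - (-4) = 24 K
Q = U * A * dT
  = 7.8 * 745 * 24
  = 139464 W = 139.46 kW


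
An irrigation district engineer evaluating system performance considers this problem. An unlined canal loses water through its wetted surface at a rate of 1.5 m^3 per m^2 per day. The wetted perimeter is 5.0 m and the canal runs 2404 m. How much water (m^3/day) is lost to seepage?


S = C * P * L
  = 1.5 * 5.0 * 2404
  = 18030 m^3/day


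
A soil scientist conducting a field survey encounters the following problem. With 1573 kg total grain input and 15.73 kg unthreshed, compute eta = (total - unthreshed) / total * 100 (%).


eta = (total - unthreshed) / total * 100
    = (1573 - 15.73) / 1573 * 100
    = 1557.27 / 1573 * 100
    = 99%


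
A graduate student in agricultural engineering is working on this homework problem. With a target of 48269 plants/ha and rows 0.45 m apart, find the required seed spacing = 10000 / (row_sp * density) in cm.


spacing = 10000 / (row_sp * density)
        = 10000 / (0.45 * 48269)
        = 10000 / 21721.05
        = 0.46038 m = 46.04 cm


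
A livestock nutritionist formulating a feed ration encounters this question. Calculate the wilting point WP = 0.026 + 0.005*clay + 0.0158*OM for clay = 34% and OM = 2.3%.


WP = 0.026 + 0.005*34 + 0.0158*2.3
   = 0.026 + 0.1700 + 0.0363
   = 0.2323


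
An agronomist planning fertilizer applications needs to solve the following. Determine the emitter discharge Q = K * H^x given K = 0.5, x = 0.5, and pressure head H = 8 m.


Q = K * H^x
  = 0.5 * 8^0.5
  = 0.5 * 2.8284
  = 1.41 L/h


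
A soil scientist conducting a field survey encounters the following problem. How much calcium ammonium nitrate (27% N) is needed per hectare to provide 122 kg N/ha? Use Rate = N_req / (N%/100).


Rate = N_required / (N_content / 100)
     = 122 / (27 / 100)
     = 122 / 0.27
     = 451.85 kg/ha


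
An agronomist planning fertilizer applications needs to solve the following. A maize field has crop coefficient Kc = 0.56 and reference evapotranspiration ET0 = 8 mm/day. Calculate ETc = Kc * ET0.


ETc = Kc * ET0
    = 0.56 * 8
    = 4.48 mm/day


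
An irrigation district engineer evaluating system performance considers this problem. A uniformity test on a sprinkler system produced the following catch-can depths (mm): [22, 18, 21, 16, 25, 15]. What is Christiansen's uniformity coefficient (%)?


xbar = 117 / 6 = 19.500
sum|xi - xbar| = 19
CU = 100 * (1 - 19 / (6 * 19.500))
   = 100 * (1 - 0.1624)
   = 83.76%


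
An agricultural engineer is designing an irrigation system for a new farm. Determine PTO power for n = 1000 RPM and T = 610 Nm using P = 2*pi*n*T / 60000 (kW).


P = 2*pi*n*T / 60000
  = 2*pi * 1000 * 610 / 60000
  = 3832743.04 / 60000
  = 63.88 kW


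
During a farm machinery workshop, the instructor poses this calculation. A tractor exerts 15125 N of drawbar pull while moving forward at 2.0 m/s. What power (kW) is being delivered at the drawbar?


P = F * v / 1000
  = 15125 * 2.0 / 1000
  = 30250 / 1000
  = 30.25 kW


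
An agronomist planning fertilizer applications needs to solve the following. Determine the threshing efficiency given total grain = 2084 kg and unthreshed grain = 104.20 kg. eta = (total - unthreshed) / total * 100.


eta = (total - unthreshed) / total * 100
    = (2084 - 104.20) / 2084 * 100
    = 1979.80 / 2084 * 100
    = 95%


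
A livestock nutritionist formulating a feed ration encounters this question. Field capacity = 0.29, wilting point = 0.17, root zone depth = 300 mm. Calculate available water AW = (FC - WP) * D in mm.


AW = (FC - WP) * D
   = (0.29 - 0.17) * 300
   = 0.12 * 300
   = 36 mm


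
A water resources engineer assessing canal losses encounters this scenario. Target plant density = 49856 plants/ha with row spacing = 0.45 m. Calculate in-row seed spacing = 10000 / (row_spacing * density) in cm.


spacing = 10000 / (row_sp * density)
        = 10000 / (0.45 * 49856)
        = 10000 / 22435.20
        = 0.44573 m = 44.57 cm


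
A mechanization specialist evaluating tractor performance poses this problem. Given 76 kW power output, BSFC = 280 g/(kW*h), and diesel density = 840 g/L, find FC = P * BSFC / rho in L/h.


FC = P * BSFC / rho_fuel
   = 76 * 280 / 840
   = 21280 / 840
   = 25.33 L/h


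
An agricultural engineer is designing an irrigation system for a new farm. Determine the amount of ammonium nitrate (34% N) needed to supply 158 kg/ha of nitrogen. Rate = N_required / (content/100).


Rate = N_required / (N_content / 100)
     = 158 / (34 / 100)
     = 158 / 0.34
     = 464.71 kg/ha


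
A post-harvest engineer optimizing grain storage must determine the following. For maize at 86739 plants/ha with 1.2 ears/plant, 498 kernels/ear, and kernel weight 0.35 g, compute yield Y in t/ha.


Y = density * ears * kernels * kw
  = 86739 * 1.2 * 498 * 0.35 g/ha
  = 18142329.24 g/ha
  = 18142.33 kg/ha = 18.14 t/ha


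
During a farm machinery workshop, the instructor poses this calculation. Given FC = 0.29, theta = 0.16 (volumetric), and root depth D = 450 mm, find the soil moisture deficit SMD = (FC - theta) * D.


SMD = (FC - theta) * D
    = (0.29 - 0.16) * 450
    = 0.130 * 450
    = 58.50 mm


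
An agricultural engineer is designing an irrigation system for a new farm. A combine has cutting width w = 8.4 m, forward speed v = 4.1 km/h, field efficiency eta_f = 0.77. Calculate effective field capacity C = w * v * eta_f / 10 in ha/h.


C = w * v * eta_f / 10
  = 8.4 * 4.1 * 0.77 / 10
  = 26.52 / 10
  = 2.65 ha/h


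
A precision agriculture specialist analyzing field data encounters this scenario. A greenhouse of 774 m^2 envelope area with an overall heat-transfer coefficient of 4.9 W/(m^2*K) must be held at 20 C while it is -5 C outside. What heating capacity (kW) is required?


dT = 20 - (-5) = 25 K
Q = U * A * dT
  = 4.9 * 774 * 25
  = 94815 W = 94.82 kW


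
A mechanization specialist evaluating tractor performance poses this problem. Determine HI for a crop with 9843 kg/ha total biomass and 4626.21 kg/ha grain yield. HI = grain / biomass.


HI = grain_yield / biomass
   = 4626.21 / 9843
   = 0.47


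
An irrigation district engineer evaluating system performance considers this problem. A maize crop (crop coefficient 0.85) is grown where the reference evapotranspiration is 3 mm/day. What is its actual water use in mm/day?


ETc = Kc * ET0
    = 0.85 * 3
    = 2.55 mm/day


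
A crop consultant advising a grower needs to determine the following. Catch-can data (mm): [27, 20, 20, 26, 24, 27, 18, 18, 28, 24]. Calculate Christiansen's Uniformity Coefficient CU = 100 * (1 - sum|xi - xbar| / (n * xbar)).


xbar = 232 / 10 = 23.200
sum|xi - xbar| = 33.600
CU = 100 * (1 - 33.600 / (10 * 23.200))
   = 100 * (1 - 0.1448)
   = 85.52%


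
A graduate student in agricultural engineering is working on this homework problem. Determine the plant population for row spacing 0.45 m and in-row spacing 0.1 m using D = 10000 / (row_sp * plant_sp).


D = 10000 / (row_sp * plant_sp)
  = 10000 / (0.45 * 0.1)
  = 10000 / 0.0450
  = 222222.22 plants/ha


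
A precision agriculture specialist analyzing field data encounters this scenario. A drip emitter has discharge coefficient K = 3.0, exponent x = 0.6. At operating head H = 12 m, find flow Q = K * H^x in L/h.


Q = K * H^x
  = 3.0 * 12^0.6
  = 3.0 * 4.4413
  = 13.32 L/h


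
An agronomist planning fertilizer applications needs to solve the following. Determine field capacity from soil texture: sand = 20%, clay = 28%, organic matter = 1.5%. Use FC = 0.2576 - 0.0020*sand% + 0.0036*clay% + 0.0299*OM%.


FC = 0.2576 - 0.0020*20 + 0.0036*28 + 0.0299*1.5
   = 0.2576 - 0.0400 + 0.1008 + 0.0449
   = 0.3633


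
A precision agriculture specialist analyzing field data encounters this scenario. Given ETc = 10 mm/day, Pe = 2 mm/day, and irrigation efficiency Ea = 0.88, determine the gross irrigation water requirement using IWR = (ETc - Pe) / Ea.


IWR = (ETc - Pe) / Ea
    = (10 - 2) / 0.88
    = 8 / 0.88
    = 9.09 mm/day


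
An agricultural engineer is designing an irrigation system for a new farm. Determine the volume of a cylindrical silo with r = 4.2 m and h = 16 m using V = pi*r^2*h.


V = pi * r^2 * h
  = pi * 4.2^2 * 16
  = pi * 17.64 * 16
  = 886.68 m^3


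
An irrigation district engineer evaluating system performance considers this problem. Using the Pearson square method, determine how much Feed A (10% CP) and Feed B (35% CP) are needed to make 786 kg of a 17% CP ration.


parts_A = CP_b - target = 35 - 17 = 18
parts_B = target - CP_a = 17 - 10 = 7
total_parts = 18 + 7 = 25
Feed A = 786 * 18 / 25 = 565.92 kg
Feed B = 786 * 7 / 25 = 220.08 kg

565.92 kg


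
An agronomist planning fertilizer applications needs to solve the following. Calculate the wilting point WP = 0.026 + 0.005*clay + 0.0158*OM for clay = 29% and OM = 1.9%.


WP = 0.026 + 0.005*29 + 0.0158*1.9
   = 0.026 + 0.1450 + 0.0300
   = 0.2010


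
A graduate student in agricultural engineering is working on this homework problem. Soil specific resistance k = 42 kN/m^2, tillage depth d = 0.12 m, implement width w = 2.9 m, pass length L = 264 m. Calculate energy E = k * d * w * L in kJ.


E = k * d * w * L
  = 42 * 0.12 * 2.9 * 264
  = 3858.62 kJ


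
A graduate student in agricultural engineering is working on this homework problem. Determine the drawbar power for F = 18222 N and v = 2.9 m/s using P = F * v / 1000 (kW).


P = F * v / 1000
  = 18222 * 2.9 / 1000
  = 52843.80 / 1000
  = 52.84 kW


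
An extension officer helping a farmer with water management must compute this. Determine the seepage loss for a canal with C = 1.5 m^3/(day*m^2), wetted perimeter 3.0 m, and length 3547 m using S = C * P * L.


S = C * P * L
  = 1.5 * 3.0 * 3547
  = 15961.50 m^3/day


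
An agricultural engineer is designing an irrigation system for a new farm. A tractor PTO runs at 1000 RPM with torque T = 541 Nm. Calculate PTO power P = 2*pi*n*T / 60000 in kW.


P = 2*pi*n*T / 60000
  = 2*pi * 1000 * 541 / 60000
  = 3399203.25 / 60000
  = 56.65 kW


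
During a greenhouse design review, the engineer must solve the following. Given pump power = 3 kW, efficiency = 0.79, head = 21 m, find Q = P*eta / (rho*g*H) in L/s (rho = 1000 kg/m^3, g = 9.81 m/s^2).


Q = (P * 1000 * eta) / (rho * g * H)
  = (3 * 1000 * 0.79) / (1000 * 9.81 * 21)
  = 2370 / 206010
  = 0.01150 m^3/s = 11.50 L/s


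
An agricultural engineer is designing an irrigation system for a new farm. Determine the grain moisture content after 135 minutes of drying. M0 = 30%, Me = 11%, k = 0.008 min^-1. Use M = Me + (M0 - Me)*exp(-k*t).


M = Me + (M0 - Me) * e^(-k*t)
  = 11 + (30 - 11) * e^(-0.008*135)
  = 11 + 19 * e^(-1.080)
  = 11 + 19 * 0.33960
  = 11 + 6.4523
  = 17.45%


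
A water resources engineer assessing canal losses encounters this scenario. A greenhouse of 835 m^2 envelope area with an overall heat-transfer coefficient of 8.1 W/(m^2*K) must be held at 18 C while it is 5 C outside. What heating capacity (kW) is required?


dT = 18 - (5) = 13 K
Q = U * A * dT
  = 8.1 * 835 * 13
  = 87925.50 W = 87.93 kW


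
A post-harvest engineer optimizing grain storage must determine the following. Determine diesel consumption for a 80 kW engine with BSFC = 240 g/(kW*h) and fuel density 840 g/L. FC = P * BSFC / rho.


FC = P * BSFC / rho_fuel
   = 80 * 240 / 840
   = 19200 / 840
   = 22.86 L/h


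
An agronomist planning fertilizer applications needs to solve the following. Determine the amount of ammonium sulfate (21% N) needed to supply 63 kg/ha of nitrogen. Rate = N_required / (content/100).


Rate = N_required / (N_content / 100)
     = 63 / (21 / 100)
     = 63 / 0.21
     = 300 kg/ha


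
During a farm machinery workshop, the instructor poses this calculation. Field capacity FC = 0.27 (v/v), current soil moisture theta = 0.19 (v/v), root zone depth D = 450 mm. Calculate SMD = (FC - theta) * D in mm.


SMD = (FC - theta) * D
    = (0.27 - 0.19) * 450
    = 0.080 * 450
    = 36 mm


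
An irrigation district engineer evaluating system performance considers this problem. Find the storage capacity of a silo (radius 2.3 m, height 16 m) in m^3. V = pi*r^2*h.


V = pi * r^2 * h
  = pi * 2.3^2 * 16
  = pi * 5.29 * 16
  = 265.90 m^3


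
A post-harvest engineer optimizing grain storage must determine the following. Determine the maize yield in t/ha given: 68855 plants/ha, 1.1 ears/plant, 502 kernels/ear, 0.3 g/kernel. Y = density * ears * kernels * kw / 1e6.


Y = density * ears * kernels * kw
  = 68855 * 1.1 * 502 * 0.3 g/ha
  = 11406519.30 g/ha
  = 11406.52 kg/ha = 11.41 t/ha


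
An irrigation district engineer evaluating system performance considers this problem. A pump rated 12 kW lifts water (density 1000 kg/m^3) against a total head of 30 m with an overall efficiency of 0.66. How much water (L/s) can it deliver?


Q = (P * 1000 * eta) / (rho * g * H)
  = (12 * 1000 * 0.66) / (1000 * 9.81 * 30)
  = 7920 / 294300
  = 0.02691 m^3/s = 26.91 L/s


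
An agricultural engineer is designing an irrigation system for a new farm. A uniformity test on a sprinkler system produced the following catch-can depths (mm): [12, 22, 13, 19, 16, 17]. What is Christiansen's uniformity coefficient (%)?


xbar = 99 / 6 = 16.500
sum|xi - xbar| = 17
CU = 100 * (1 - 17 / (6 * 16.500))
   = 100 * (1 - 0.1717)
   = 82.83%


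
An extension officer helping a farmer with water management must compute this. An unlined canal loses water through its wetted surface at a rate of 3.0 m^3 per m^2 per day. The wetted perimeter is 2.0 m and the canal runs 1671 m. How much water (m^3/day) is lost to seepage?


S = C * P * L
  = 3.0 * 2.0 * 1671
  = 10026 m^3/day


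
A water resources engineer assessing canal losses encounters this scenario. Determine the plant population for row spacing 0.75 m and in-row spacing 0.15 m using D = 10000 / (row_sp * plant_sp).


D = 10000 / (row_sp * plant_sp)
  = 10000 / (0.75 * 0.15)
  = 10000 / 0.1125
  = 88888.89 plants/ha


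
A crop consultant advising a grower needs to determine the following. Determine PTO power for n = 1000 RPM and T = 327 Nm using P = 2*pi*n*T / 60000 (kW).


P = 2*pi*n*T / 60000
  = 2*pi * 1000 * 327 / 60000
  = 2054601.60 / 60000
  = 34.24 kW


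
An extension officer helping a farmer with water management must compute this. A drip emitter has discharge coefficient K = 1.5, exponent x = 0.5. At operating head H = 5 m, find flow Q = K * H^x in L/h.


Q = K * H^x
  = 1.5 * 5^0.5
  = 1.5 * 2.2361
  = 3.35 L/h


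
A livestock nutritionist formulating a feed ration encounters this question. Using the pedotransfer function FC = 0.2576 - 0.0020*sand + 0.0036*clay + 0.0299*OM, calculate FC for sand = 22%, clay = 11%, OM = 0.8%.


FC = 0.2576 - 0.0020*22 + 0.0036*11 + 0.0299*0.8
   = 0.2576 - 0.0440 + 0.0396 + 0.0239
   = 0.2771


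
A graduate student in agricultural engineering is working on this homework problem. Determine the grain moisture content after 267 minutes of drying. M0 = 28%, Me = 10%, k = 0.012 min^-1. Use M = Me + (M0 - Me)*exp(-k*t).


M = Me + (M0 - Me) * e^(-k*t)
  = 10 + (28 - 10) * e^(-0.012*267)
  = 10 + 18 * e^(-3.204)
  = 10 + 18 * 0.04060
  = 10 + 0.7308
  = 10.73%


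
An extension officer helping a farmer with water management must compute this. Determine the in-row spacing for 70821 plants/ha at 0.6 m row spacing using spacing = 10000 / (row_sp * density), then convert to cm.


spacing = 10000 / (row_sp * density)
        = 10000 / (0.6 * 70821)
        = 10000 / 42492.60
        = 0.23534 m = 23.53 cm


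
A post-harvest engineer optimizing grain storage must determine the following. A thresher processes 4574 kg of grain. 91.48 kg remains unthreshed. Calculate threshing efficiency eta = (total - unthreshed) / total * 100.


eta = (total - unthreshed) / total * 100
    = (4574 - 91.48) / 4574 * 100
    = 4482.52 / 4574 * 100
    = 98%


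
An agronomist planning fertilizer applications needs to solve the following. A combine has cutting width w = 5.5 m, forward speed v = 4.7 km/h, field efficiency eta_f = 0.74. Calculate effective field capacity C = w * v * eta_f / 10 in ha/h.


C = w * v * eta_f / 10
  = 5.5 * 4.7 * 0.74 / 10
  = 19.13 / 10
  = 1.91 ha/h


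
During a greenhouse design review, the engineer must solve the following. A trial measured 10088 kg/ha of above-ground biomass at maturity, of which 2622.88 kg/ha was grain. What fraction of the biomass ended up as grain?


HI = grain_yield / biomass
   = 2622.88 / 10088
   = 0.26


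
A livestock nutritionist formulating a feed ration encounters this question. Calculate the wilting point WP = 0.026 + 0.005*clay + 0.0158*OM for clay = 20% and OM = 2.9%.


WP = 0.026 + 0.005*20 + 0.0158*2.9
   = 0.026 + 0.1000 + 0.0458
   = 0.1718


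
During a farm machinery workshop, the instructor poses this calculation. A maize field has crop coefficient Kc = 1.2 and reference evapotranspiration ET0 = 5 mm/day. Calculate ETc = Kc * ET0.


ETc = Kc * ET0
    = 1.2 * 5
    = 6 mm/day


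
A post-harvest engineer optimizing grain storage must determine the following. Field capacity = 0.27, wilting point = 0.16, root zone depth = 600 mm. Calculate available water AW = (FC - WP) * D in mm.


AW = (FC - WP) * D
   = (0.27 - 0.16) * 600
   = 0.11 * 600
   = 66 mm


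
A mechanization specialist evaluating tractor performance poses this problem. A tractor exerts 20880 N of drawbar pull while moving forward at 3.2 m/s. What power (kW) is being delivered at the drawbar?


P = F * v / 1000
  = 20880 * 3.2 / 1000
  = 66816 / 1000
  = 66.82 kW


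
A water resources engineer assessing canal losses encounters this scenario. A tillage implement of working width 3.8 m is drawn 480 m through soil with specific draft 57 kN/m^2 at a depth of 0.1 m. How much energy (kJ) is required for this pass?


E = k * d * w * L
  = 57 * 0.1 * 3.8 * 480
  = 10396.80 kJ


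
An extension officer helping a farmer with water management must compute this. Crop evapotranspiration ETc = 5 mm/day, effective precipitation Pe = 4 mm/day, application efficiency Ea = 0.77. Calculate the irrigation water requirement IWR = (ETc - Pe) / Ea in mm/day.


IWR = (ETc - Pe) / Ea
    = (5 - 4) / 0.77
    = 1 / 0.77
    = 1.30 mm/day


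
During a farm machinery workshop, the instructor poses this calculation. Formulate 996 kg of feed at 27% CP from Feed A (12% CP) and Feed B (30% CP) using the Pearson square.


parts_A = CP_b - target = 30 - 27 = 3
parts_B = target - CP_a = 27 - 12 = 15
total_parts = 3 + 15 = 18
Feed A = 996 * 3 / 18 = 166 kg
Feed B = 996 * 15 / 18 = 830 kg

166 kg


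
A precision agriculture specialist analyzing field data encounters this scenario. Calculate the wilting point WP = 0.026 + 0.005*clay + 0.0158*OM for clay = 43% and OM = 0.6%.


WP = 0.026 + 0.005*43 + 0.0158*0.6
   = 0.026 + 0.2150 + 0.0095
   = 0.2505


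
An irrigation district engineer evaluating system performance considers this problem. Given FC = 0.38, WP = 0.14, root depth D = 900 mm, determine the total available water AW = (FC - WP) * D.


AW = (FC - WP) * D
   = (0.38 - 0.14) * 900
   = 0.24 * 900
   = 216 mm


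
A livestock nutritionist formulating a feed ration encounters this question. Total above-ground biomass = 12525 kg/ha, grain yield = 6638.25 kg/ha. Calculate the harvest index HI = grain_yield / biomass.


HI = grain_yield / biomass
   = 6638.25 / 12525
   = 0.53


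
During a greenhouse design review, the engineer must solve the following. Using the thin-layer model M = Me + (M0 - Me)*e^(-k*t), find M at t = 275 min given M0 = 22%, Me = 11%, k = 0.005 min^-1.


M = Me + (M0 - Me) * e^(-k*t)
  = 11 + (22 - 11) * e^(-0.005*275)
  = 11 + 11 * e^(-1.375)
  = 11 + 11 * 0.25284
  = 11 + 2.7812
  = 13.78%
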